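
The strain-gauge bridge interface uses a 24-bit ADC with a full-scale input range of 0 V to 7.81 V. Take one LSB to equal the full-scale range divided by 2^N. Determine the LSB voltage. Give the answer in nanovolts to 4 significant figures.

Full-scale range = 7.81 V.
Number of codes = 2^24 = 16777216.
LSB = 7.81 V ÷ 2^24 = 7.81/16777216 V = 465.5 nV.

465.5 nV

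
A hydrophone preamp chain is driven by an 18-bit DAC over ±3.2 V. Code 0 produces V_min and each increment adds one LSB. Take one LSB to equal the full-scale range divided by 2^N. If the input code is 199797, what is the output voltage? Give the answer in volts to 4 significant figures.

Full-scale range = 3.2 V − (-3.2 V) = 6.4 V. LSB = 6.4 V / 2^18.
Output = V_min + (199797/262144) × range = -3.2 + 0.762165 × 6.4 V
      = -3.2 + 4.87786 = 1.67786 V.

1.678 V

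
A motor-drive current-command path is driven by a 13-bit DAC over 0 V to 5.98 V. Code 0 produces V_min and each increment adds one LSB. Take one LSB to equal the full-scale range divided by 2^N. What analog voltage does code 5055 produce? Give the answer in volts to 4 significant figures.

V_FS = 5.98 V. LSB = 5.98 V / 2^13.
V_out = 0 + 5055 × (5.98/8192) V
      = 0 + 3.69005 = 3.69005 V.

3.690 V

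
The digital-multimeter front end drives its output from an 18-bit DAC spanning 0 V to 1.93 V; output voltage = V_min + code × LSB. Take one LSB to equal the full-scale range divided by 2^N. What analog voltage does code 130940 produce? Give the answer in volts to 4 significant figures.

Full-scale range = 1.93 V. LSB = 1.93 V / 2^18.
V_out = V_min + code × LSB = 0 V + 130940 × 1.93 V / 262144
      = 0 V + 0.964028 V = 0.964028 V.

0.9640 V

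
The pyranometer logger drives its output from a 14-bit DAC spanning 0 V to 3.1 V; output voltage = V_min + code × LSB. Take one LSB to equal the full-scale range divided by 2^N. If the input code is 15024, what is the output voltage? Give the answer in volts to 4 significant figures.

Span = 3.1 V. LSB = 3.1 V / 2^14.
Output = V_min + (15024/16384) × range = 0 + 0.916992 × 3.1 V
      = 0 + 2.84268 = 2.84268 V.

2.843 V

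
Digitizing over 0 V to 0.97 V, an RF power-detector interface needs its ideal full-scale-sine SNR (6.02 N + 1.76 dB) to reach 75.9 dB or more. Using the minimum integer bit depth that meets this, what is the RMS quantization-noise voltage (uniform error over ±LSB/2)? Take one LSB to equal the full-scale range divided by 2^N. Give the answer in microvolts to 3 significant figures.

V_FS = 0.97 V.
Required N = ⌈(75.9 − 1.76)/6.02⌉ = ⌈12.316⌉ = 13.
Step size = 0.97/8192 V = 118.41 µV.
RMS noise = LSB/√12 = 34.2 µV.

34.2 µV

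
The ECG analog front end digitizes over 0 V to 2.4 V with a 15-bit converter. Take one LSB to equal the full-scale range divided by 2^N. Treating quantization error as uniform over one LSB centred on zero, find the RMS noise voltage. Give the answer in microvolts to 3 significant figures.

21.1 µV

V_FS = 2.4 V.
LSB = 2.4 V / 2^15 = 73.242 µV.
σ_q = LSB/√12 = 73.242 µV/3.4641 = 21.1 µV.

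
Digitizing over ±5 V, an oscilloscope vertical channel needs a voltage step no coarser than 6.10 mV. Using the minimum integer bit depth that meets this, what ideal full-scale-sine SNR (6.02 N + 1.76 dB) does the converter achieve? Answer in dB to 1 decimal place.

68.0 dB

The full-scale span is 5 − (-5) = 10 V.
Required number of levels: 10/6.10 mV = 1639.3; smallest N with 2^N ≥ that is 11.
SNR = 6.02 × 11 + 1.76 = 67.98 dB.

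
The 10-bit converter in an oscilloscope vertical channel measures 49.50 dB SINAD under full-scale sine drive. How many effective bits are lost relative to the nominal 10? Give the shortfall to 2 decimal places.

ENOB = (SINAD − 1.76)/6.02 = (49.50 − 1.76)/6.02 = 7.9302 bits.
Shortfall = 10 − 7.9302 = 2.0698 bits.

2.07 bits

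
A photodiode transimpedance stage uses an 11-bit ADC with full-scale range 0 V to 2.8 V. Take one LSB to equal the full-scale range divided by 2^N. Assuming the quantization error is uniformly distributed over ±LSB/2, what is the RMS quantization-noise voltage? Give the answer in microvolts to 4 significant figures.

394.7 µV

V_FS = 2.8 V.
LSB = 2.8 V ÷ 2^11 = 2.8/2048 V = 1.36719 mV.
RMS of a uniform error over width LSB is LSB/√12 = 394.7 µV.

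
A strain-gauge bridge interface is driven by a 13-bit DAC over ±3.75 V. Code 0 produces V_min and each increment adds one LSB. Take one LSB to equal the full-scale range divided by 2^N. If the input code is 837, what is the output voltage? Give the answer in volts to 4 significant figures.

Range = 3.75 − (-3.75) = 7.5 V. LSB = 7.5 V / 2^13.
V_out = -3.75 + 837 × (7.5/8192) V
      = -3.75 V + 0.766296 V = -2.98370 V.

-2.984 V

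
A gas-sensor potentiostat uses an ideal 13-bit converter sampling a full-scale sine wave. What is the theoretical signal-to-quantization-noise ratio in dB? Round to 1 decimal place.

SNR = 6.02·13 + 1.76 = 80.02 dB.

80.0 dB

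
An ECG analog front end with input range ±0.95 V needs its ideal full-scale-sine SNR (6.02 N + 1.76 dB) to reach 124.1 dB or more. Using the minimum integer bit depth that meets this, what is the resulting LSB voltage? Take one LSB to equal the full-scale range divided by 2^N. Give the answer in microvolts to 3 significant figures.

Range = 0.95 − (-0.95) = 1.9 V.
Required N = ⌈(124.1 − 1.76)/6.02⌉ = ⌈20.322⌉ = 21.
LSB = 1.9 V / 2^21 = 0.906 µV.

0.906 µV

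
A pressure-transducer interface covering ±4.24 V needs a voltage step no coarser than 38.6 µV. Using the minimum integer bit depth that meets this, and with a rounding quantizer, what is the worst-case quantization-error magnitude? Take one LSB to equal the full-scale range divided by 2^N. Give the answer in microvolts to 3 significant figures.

16.2 µV

Span: 4.24 V − (-4.24 V) = 8.48 V.
8.48 V / 38.6 µV = 219700. Since 2^17 = 131072 and 2^18 = 262144, N = 18.
One LSB is 8.48 V / 262144 = 32.349 µV.
Half an LSB is 16.2 µV.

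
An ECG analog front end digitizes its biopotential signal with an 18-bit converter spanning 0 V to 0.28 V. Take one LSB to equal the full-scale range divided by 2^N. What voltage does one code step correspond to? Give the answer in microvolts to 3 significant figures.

1.07 µV

Full-scale range = 0.28 V.
There are 2^18 = 262144 steps.
LSB = 0.28 V / 2^18 = 1.07 µV.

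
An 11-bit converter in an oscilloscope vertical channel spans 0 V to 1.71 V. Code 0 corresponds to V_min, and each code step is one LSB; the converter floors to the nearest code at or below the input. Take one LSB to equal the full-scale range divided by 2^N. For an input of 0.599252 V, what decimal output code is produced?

717

Range is 1.71 V. LSB = 1.71 V / 2^11 ≈ 0.8350 mV.
(V_in − V_min) × 2^11/range = (0.599252 − (0)) × 2048/1.71 = 717.701.
Floor → code = 717.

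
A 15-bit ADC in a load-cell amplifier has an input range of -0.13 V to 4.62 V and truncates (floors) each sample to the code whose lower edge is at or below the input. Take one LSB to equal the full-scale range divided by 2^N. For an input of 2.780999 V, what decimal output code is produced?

Full-scale range = 4.62 V − (-0.13 V) = 4.75 V. LSB = 4.75 V / 2^15 ≈ 145.0 µV.
code = ⌊(V_in − V_min)/LSB⌋ = ⌊(V_in − V_min) × 2^15 / range⌋
     = ⌊(2.780999 − (-0.13)) × 32768 / 4.75⌋ = ⌊2.910999 × 32768/4.75⌋
     = ⌊20081.603⌋ = 20081.

20081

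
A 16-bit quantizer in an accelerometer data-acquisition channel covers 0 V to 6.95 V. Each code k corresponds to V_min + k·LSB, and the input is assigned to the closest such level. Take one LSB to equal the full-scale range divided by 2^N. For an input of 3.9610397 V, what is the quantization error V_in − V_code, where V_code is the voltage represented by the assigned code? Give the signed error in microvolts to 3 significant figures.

V_FS = 6.95 V. LSB = 6.95 V / 2^16 ≈ 106.0 µV.
(V_in − V_min)/LSB = (3.9610397 − (0)) × 65536/6.95 = 37351.1795 → nearest code k = 37351.
V_code = 0 + (37351/65536) × 6.95 = 3.9610206604 V.
Error = V_in − V_code = 3.9610397 − (3.9610206604) = +19.0 µV.

+19.0 µV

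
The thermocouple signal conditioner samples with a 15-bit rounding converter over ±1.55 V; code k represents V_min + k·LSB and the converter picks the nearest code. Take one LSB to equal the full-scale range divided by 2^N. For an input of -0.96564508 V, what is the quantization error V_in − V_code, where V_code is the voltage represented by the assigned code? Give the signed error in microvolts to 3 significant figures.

Span: 1.55 V − (-1.55 V) = 3.1 V. LSB = 3.1 V / 2^15 ≈ 94.60 µV.
Position in LSBs: (-0.96564508 − (-1.55)) × 32768/3.1 = 6176.8200; rounding gives k = 6177.
V_code = V_min + k × range/2^15 = -1.55 + 6177 × 3.1/32768 = -0.96562805176 V.
e = -0.96564508 − (-0.96562805176) = −17.0 µV.

−17.0 µV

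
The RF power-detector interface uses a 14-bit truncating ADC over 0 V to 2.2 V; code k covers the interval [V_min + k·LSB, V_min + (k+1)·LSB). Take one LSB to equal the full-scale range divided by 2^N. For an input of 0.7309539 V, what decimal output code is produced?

V_FS = 2.2 V. LSB = 2.2 V / 2^14 ≈ 134.3 µV.
code = ⌊(V_in − V_min)/LSB⌋ = ⌊(V_in − V_min) × 2^14 / range⌋
     = ⌊(0.7309539 − (0)) × 16384 / 2.2⌋ = ⌊0.7309539 × 16384/2.2⌋
     = ⌊5443.613⌋ = 5443.

5443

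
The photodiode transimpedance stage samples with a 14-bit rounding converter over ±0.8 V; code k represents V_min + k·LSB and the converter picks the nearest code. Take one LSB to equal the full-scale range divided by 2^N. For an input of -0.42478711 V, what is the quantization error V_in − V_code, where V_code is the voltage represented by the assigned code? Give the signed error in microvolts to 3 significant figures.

+17.6 µV

Full-scale range = 0.8 V − (-0.8 V) = 1.6 V. LSB = 1.6 V / 2^14 ≈ 97.66 µV.
Position in LSBs: (-0.42478711 − (-0.8)) × 16384/1.6 = 3842.1800; rounding gives k = 3842.
V_code = -0.8 + (3842/16384) × 1.6 = -0.42480468750 V.
e = -0.42478711 − (-0.42480468750) = +17.6 µV.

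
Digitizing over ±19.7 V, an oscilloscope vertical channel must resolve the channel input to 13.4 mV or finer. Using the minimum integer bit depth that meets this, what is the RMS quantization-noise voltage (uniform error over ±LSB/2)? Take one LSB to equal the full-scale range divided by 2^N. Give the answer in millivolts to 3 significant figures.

Range = 19.7 − (-19.7) = 39.4 V.
Required number of levels: 39.4/13.4 mV = 2940.3; smallest N with 2^N ≥ that is 12.
Step size = 39.4/4096 V = 9.6191 mV.
V_rms = LSB/√12 = 2.78 mV.

2.78 mV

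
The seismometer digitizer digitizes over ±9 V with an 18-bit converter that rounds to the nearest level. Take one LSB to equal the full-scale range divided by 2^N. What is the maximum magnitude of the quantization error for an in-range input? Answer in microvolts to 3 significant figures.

Span: 9 V − (-9 V) = 18 V.
One LSB is 18 V / 262144 = 68.665 µV.
|e|_max = LSB/2 = 34.3 µV.

34.3 µV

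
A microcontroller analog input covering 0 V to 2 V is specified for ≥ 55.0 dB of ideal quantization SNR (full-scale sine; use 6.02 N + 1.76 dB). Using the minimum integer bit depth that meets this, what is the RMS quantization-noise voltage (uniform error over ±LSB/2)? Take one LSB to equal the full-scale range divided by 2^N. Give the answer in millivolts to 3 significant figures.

V_FS = 2 V.
6.02 N + 1.76 ≥ 55.0 gives N ≥ 8.844, so the minimum integer is 9.
One LSB is 2 V / 512 = 3.9063 mV.
σ_q = LSB/√12 = 3.9063 mV/3.4641 = 1.13 mV.

1.13 mV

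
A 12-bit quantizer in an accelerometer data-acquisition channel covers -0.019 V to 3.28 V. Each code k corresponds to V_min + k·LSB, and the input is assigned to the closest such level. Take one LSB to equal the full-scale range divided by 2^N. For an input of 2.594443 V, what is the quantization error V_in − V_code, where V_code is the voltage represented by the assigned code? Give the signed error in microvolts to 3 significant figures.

The full-scale span is 3.28 − (-0.019) = 3.299 V. LSB = 3.299 V / 2^12 ≈ 0.8054 mV.
Position in LSBs: (2.594443 − (-0.019)) × 4096/3.299 = 3244.8204; rounding gives k = 3245.
Reconstructed level: -0.019 + 3245 × 3.299/4096 V = 2.594587646 V.
Error = V_in − V_code = 2.594443 − (2.594587646) = −145 µV.

−145 µV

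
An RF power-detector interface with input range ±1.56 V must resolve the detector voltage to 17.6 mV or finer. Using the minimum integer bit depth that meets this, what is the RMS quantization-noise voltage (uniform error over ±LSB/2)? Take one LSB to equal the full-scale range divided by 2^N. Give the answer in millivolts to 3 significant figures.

3.52 mV

The full-scale span is 1.56 − (-1.56) = 3.12 V.
Required number of levels: 3.12/17.6 mV = 177.27; smallest N with 2^N ≥ that is 8.
One LSB is 3.12 V / 256 = 12.188 mV.
σ_q = LSB/√12 = 12.188 mV/3.4641 = 3.52 mV.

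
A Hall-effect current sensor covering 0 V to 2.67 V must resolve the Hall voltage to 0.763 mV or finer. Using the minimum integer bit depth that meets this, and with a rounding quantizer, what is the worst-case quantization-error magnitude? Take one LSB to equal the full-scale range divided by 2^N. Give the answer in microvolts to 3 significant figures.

326 µV

Range is 2.67 V.
Required number of levels: 2.67/0.763 mV = 3499.3; smallest N with 2^N ≥ that is 12.
Step size = 2.67/4096 V = 0.65186 mV.
|e|_max = LSB/2 = 326 µV.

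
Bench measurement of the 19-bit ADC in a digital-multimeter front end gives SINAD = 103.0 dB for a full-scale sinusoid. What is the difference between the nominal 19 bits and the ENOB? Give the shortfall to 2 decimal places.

Effective bits = (103.0 − 1.76)/6.02 = 16.8173.
Lost resolution: 19 − 16.8173 = 2.1827 bits.

2.18 bits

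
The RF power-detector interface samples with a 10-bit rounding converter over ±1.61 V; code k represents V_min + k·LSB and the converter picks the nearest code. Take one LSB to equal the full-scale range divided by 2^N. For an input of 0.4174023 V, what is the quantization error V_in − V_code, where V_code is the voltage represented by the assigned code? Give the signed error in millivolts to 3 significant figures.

−0.820 mV

Span: 1.61 V − (-1.61 V) = 3.22 V. LSB = 3.22 V / 2^10 ≈ 3.145 mV.
(V_in − V_min)/LSB = (0.4174023 − (-1.61)) × 1024/3.22 = 644.7391 → nearest code k = 645.
Reconstructed level: -1.61 + 645 × 3.22/1024 V = 0.4182226563 V.
Error = V_in − V_code = 0.4174023 − (0.4182226563) = −0.820 mV.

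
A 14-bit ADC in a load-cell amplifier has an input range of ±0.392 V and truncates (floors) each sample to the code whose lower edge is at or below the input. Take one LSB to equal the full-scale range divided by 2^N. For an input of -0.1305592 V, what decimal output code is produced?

The full-scale span is 0.392 − (-0.392) = 0.784 V. LSB = 0.784 V / 2^14 ≈ 47.85 µV.
code = ⌊(V_in − V_min)/LSB⌋ = ⌊(V_in − V_min) × 2^14 / range⌋
     = ⌊(-0.1305592 − (-0.392)) × 16384 / 0.784⌋ = ⌊0.2614408 × 16384/0.784⌋
     = ⌊5463.579⌋ = 5463.

5463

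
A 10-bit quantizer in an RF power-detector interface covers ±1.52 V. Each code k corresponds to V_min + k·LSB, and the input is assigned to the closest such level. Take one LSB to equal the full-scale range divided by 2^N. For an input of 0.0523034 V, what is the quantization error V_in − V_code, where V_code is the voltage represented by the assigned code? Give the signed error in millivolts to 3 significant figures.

−1.13 mV

Span: 1.52 V − (-1.52 V) = 3.04 V. LSB = 3.04 V / 2^10 ≈ 2.969 mV.
(V_in − V_min)/LSB = (0.0523034 − (-1.52)) × 1024/3.04 = 529.6180 → nearest code k = 530.
Reconstructed level: -1.52 + 530 × 3.04/1024 V = 0.05343750000 V.
V_in − V_code = 0.0523034 − (0.05343750000) = −1.13 mV.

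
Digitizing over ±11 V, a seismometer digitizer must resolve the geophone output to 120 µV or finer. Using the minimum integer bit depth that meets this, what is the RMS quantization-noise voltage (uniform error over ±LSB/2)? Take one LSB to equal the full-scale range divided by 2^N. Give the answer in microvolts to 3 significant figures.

24.2 µV

Range = 11 − (-11) = 22 V.
22 V / 120 µV = 183300. Since 2^17 = 131072 and 2^18 = 262144, N = 18.
LSB = 22 V / 2^18 = 83.923 µV.
σ_q = LSB/√12 = 83.923 µV/3.4641 = 24.2 µV.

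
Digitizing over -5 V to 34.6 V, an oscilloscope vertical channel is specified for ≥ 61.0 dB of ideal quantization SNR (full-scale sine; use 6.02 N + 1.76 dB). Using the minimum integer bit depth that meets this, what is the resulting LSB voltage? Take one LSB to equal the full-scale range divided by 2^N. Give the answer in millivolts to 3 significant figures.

38.7 mV

Span: 34.6 V − (-5 V) = 39.6 V.
Solving 6.02 N ≥ 61.0 − 1.76: N ≥ 9.841. Round up → N = 10.
LSB = 39.6 V ÷ 2^10 = 39.6/1024 V = 38.7 mV.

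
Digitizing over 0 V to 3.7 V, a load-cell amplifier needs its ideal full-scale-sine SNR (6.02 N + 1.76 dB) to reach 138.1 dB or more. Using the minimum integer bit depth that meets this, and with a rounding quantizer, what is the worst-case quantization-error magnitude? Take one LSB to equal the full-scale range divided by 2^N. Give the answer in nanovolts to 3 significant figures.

Range is 3.7 V.
Solving 6.02 N ≥ 138.1 − 1.76: N ≥ 22.648. Round up → N = 23.
LSB = 3.7 V / 2^23 = 441.07 nV.
Max error for round-to-nearest is LSB/2 = 221 nV.

221 nV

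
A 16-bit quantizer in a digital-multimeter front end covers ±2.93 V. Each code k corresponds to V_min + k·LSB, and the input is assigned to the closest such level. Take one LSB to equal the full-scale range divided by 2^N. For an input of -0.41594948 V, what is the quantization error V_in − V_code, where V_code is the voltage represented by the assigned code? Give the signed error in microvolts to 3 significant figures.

Range = 2.93 − (-2.93) = 5.86 V. LSB = 5.86 V / 2^16 ≈ 89.42 µV.
Position in LSBs: (-0.41594948 − (-2.93)) × 65536/5.86 = 28116.1800; rounding gives k = 28116.
V_code = -2.93 + (28116/65536) × 5.86 = -0.41596557617 V.
Error = V_in − V_code = -0.41594948 − (-0.41596557617) = +16.1 µV.

+16.1 µV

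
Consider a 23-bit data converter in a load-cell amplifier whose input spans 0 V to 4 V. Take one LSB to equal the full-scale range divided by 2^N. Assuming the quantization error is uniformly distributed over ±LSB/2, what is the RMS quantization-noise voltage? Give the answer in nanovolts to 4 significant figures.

137.7 nV

Span = 4 V.
LSB = 4 V ÷ 2^23 = 4/8388608 V = 476.837 nV.
V_rms = LSB/√12 = 476.837 nV / √12 = 137.7 nV.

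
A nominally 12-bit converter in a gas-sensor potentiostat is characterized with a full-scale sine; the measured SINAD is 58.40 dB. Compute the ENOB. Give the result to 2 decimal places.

9.41 bits

ENOB = (SINAD − 1.76) / 6.02 = (58.40 − 1.76) / 6.02 = 56.64 / 6.02 = 9.4086.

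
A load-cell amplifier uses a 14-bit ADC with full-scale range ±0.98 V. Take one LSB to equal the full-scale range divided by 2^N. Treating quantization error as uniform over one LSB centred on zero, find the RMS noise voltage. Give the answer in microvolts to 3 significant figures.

Span: 0.98 V − (-0.98 V) = 1.96 V.
One LSB is 1.96 V / 16384 = 119.63 µV.
σ_q = LSB/√12 = 119.63 µV/3.4641 = 34.5 µV.

34.5 µV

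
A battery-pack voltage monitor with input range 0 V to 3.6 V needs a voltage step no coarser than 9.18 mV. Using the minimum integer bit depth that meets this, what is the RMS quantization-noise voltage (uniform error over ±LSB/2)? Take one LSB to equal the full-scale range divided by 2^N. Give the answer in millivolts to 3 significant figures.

V_FS = 3.6 V.
Need 2^N ≥ 3.6 V / 9.18 mV = 392.2 → N_min = 9.
LSB = 3.6 V / 2^9 = 7.0313 mV.
RMS noise = LSB/√12 = 2.03 mV.

2.03 mV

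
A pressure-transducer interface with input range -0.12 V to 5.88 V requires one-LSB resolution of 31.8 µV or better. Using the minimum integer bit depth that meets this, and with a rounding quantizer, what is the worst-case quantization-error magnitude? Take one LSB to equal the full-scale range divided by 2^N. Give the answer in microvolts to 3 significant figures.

11.4 µV

Full-scale range = 5.88 V − (-0.12 V) = 6 V.
Levels needed ≥ 6/31.8 µV = 188700. 2^18 = 262144 suffices, so N_min = 18.
LSB = 6 V / 2^18 = 22.888 µV.
Half an LSB is 11.4 µV.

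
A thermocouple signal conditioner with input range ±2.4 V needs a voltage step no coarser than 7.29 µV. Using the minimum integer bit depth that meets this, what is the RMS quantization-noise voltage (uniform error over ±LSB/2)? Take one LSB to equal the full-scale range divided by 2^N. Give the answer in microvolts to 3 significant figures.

Span: 2.4 V − (-2.4 V) = 4.8 V.
Levels needed ≥ 4.8/7.29 µV = 658400. 2^20 = 1048576 suffices, so N_min = 20.
LSB = 4.8 V / 2^20 = 4.5776 µV.
σ_q = LSB/√12 = 4.5776 µV/3.4641 = 1.32 µV.

1.32 µV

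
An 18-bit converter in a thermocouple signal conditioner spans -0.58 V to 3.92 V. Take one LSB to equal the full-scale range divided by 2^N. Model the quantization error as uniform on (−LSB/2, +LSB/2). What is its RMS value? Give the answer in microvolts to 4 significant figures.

Full-scale range = 3.92 V − (-0.58 V) = 4.5 V.
One LSB is 4.5 V / 262144 = 17.1661 µV.
For a uniform distribution on [−LSB/2, +LSB/2], V_rms = LSB/√12 = 17.1661 µV/3.4641 = 4.955 µV.

4.955 µV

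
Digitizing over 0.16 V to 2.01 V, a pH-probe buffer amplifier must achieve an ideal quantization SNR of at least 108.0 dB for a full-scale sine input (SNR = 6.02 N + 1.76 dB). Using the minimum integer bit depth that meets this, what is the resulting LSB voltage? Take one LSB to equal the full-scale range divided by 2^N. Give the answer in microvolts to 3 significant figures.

The full-scale span is 2.01 − (0.16) = 1.85 V.
Solving 6.02 N ≥ 108.0 − 1.76: N ≥ 17.648. Round up → N = 18.
One LSB is 1.85 V / 262144 = 7.06 µV.

7.06 µV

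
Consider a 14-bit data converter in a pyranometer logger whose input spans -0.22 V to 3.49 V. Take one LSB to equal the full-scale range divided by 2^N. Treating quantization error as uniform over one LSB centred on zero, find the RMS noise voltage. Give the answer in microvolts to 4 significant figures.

Span: 3.49 V − (-0.22 V) = 3.71 V.
LSB = 3.71 V ÷ 2^14 = 3.71/16384 V = 226.440 µV.
RMS of a uniform error over width LSB is LSB/√12 = 65.37 µV.

65.37 µV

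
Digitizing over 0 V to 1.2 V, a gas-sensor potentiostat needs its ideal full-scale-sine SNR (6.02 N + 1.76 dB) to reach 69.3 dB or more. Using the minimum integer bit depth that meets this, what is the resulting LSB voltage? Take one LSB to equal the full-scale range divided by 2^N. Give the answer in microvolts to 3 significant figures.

293 µV

Range is 1.2 V.
Required N = ⌈(69.3 − 1.76)/6.02⌉ = ⌈11.219⌉ = 12.
One LSB is 1.2 V / 4096 = 293 µV.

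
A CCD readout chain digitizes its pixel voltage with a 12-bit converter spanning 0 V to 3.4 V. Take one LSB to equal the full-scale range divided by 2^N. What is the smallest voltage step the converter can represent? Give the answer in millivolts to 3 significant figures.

Range is 3.4 V.
2^12 = 4096 levels.
One LSB is 3.4 V / 4096 = 0.830 mV.

0.830 mV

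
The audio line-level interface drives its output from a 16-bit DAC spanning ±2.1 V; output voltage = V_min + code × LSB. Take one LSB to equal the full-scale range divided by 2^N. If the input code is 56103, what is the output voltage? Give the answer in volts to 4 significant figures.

1.495 V

Span: 2.1 V − (-2.1 V) = 4.2 V. LSB = 4.2 V / 2^16.
Output = V_min + (56103/65536) × range = -2.1 + 0.856064 × 4.2 V
      = -2.1 V + 3.59547 V = 1.49547 V.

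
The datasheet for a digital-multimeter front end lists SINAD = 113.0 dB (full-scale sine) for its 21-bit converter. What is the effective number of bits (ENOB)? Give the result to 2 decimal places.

ENOB = (113.0 − 1.76)/6.02 = 18.4784 bits.

18.48 bits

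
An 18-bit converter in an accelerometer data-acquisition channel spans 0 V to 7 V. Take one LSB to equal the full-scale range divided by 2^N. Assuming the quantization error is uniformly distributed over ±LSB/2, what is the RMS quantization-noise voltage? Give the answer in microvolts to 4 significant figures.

Range is 7 V.
LSB = 7 V ÷ 2^18 = 7/262144 V = 26.7029 µV.
RMS of a uniform error over width LSB is LSB/√12 = 7.708 µV.

7.708 µV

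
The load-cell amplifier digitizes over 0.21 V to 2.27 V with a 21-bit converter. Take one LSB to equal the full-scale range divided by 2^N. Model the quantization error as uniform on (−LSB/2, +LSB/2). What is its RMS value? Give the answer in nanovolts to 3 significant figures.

284 nV

Full-scale range = 2.27 V − (0.21 V) = 2.06 V.
Step size = 2.06/2097152 V = 0.98228 µV.
For a uniform distribution on [−LSB/2, +LSB/2], V_rms = LSB/√12 = 0.98228 µV/3.4641 = 284 nV.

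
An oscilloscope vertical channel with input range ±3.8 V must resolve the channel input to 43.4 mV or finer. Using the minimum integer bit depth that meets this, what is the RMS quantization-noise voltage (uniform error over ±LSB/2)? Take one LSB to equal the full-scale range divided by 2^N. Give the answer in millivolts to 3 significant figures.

Span: 3.8 V − (-3.8 V) = 7.6 V.
7.6 V / 43.4 mV = 175.1. Since 2^7 = 128 and 2^8 = 256, N = 8.
One LSB is 7.6 V / 256 = 29.688 mV.
RMS noise = LSB/√12 = 8.57 mV.

8.57 mV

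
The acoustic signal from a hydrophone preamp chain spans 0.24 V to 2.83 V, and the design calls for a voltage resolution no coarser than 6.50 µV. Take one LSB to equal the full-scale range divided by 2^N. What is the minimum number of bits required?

Span: 2.83 V − (0.24 V) = 2.59 V.
2.59 V / 6.50 µV = 398500. Since 2^18 = 262144 and 2^19 = 524288, N = 19.

19 bits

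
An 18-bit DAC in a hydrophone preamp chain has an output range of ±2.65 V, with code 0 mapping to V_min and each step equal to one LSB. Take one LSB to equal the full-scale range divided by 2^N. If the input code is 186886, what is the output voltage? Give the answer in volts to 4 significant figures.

The full-scale span is 2.65 − (-2.65) = 5.3 V. LSB = 5.3 V / 2^18.
Output = V_min + (186886/262144) × range = -2.65 + 0.712914 × 5.3 V
      = -2.65 + 3.77844 = 1.12844 V.

1.128 V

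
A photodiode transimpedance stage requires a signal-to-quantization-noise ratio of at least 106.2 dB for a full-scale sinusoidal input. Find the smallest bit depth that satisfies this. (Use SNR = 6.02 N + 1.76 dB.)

18 bits

Solving 6.02 N ≥ 106.2 − 1.76: N ≥ 17.349. Round up → N = 18.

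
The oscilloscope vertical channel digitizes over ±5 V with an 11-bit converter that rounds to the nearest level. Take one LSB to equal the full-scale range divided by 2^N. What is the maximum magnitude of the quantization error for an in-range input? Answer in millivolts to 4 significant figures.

2.441 mV

Range = 5 − (-5) = 10 V.
Step size = 10/2048 V = 4.88281 mV.
|e|_max = LSB/2 = 2.441 mV.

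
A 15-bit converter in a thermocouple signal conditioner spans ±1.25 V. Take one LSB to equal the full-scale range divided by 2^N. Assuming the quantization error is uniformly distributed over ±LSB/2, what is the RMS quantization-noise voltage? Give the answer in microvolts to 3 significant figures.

The full-scale span is 1.25 − (-1.25) = 2.5 V.
LSB = 2.5 V ÷ 2^15 = 2.5/32768 V = 76.294 µV.
RMS of a uniform error over width LSB is LSB/√12 = 22.0 µV.

22.0 µV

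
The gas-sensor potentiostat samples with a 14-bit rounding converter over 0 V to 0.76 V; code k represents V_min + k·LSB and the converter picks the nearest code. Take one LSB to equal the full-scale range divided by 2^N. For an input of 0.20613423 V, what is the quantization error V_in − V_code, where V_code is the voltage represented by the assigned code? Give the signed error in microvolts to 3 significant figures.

−8.35 µV

Full-scale range = 0.76 V. LSB = 0.76 V / 2^14 ≈ 46.39 µV.
(V_in − V_min)/LSB = (0.20613423 − (0)) × 16384/0.76 = 4443.8200 → nearest code k = 4444.
V_code = 0 + (4444/16384) × 0.76 = 0.20614257813 V.
e = 0.20613423 − (0.20614257813) = −8.35 µV.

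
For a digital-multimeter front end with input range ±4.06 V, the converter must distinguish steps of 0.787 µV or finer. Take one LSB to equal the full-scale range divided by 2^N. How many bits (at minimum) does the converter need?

24 bits

Span: 4.06 V − (-4.06 V) = 8.12 V.
Required number of levels: 8.12/0.787 µV = 1.0318e7; smallest N with 2^N ≥ that is 24.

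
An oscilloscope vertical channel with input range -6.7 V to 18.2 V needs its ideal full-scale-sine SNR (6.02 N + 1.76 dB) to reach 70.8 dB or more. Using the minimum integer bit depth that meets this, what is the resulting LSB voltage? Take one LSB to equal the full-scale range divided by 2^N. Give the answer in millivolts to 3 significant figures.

Full-scale range = 18.2 V − (-6.7 V) = 24.9 V.
6.02 N + 1.76 ≥ 70.8 gives N ≥ 11.468, so the minimum integer is 12.
LSB = 24.9 V ÷ 2^12 = 24.9/4096 V = 6.08 mV.

6.08 mV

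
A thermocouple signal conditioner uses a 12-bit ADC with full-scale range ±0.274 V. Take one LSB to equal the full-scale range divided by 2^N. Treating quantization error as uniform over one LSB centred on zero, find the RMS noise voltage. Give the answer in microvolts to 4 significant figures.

38.62 µV

The full-scale span is 0.274 − (-0.274) = 0.548 V.
LSB = 0.548 V / 2^12 = 133.789 µV.
V_rms = LSB/√12 = 133.789 µV / √12 = 38.62 µV.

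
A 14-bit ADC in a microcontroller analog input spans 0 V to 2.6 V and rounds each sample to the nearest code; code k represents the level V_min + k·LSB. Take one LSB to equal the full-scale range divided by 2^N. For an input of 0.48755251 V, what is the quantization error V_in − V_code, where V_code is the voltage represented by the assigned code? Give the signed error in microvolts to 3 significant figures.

Full-scale range = 2.6 V. LSB = 2.6 V / 2^14 ≈ 158.7 µV.
(0.48755251 − (0)) / LSB = 0.48755251 × 16384/2.6 = 3072.3309. Nearest integer: k = 3072.
V_code = V_min + k × range/2^14 = 0 + 3072 × 2.6/16384 = 0.48750000000 V.
Error = V_in − V_code = 0.48755251 − (0.48750000000) = +52.5 µV.

+52.5 µV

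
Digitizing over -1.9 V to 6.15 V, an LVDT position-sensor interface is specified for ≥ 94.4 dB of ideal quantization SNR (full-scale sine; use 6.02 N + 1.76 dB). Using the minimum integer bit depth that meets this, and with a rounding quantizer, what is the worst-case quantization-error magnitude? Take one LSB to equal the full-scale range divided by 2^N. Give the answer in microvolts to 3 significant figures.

Full-scale range = 6.15 V − (-1.9 V) = 8.05 V.
N ≥ (94.4 − 1.76)/6.02 = 15.389 → N_min = 16.
Step size = 8.05/65536 V = 122.83 µV.
Half an LSB is 61.4 µV.

61.4 µV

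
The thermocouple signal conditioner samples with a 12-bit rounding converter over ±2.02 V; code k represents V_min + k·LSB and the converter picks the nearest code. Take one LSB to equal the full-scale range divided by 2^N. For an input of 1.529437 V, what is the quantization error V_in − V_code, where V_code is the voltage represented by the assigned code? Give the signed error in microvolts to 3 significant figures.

−358 µV

Full-scale range = 2.02 V − (-2.02 V) = 4.04 V. LSB = 4.04 V / 2^12 ≈ 0.9863 mV.
Position in LSBs: (1.529437 − (-2.02)) × 4096/4.04 = 3598.6371; rounding gives k = 3599.
V_code = V_min + k × range/2^12 = -2.02 + 3599 × 4.04/4096 = 1.529794922 V.
Error = V_in − V_code = 1.529437 − (1.529794922) = −358 µV.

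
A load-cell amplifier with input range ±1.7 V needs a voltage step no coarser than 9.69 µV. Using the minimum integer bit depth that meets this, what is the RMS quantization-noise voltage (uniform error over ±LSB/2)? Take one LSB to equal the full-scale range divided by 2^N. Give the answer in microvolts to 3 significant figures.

1.87 µV

The full-scale span is 1.7 − (-1.7) = 3.4 V.
3.4 V / 9.69 µV = 350900. Since 2^18 = 262144 and 2^19 = 524288, N = 19.
LSB = 3.4 V ÷ 2^19 = 3.4/524288 V = 6.4850 µV.
σ_q = LSB/√12 = 6.4850 µV/3.4641 = 1.87 µV.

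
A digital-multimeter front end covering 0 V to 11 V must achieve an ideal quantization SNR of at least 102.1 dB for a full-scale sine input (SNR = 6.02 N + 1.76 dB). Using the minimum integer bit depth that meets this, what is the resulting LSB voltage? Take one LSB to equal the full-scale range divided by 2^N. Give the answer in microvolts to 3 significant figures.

83.9 µV

V_FS = 11 V.
6.02 N + 1.76 ≥ 102.1 gives N ≥ 16.668, so the minimum integer is 17.
LSB = 11 V ÷ 2^17 = 11/131072 V = 83.9 µV.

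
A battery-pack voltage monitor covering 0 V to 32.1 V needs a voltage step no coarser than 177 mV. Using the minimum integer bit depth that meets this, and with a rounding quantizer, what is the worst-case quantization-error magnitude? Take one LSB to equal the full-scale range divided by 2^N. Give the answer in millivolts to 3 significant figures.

Full-scale range = 32.1 V.
32.1 V / 177 mV = 181.4. Since 2^7 = 128 and 2^8 = 256, N = 8.
Step size = 32.1/256 V = 125.39 mV.
Half an LSB is 62.7 mV.

62.7 mV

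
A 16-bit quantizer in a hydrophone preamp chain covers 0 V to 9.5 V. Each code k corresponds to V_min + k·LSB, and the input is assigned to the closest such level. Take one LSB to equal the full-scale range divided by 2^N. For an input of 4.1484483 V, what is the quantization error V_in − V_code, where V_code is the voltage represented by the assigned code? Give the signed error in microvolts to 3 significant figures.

+26.1 µV

Full-scale range = 9.5 V. LSB = 9.5 V / 2^16 ≈ 145.0 µV.
(4.1484483 − (0)) / LSB = 4.1484483 × 65536/9.5 = 28618.1798. Nearest integer: k = 28618.
V_code = 0 + (28618/65536) × 9.5 = 4.1484222412 V.
Error = V_in − V_code = 4.1484483 − (4.1484222412) = +26.1 µV.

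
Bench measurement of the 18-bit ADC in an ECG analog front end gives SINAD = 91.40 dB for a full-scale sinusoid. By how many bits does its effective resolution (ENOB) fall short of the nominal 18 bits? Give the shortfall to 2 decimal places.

3.11 bits

ENOB = (SINAD − 1.76)/6.02 = (91.40 − 1.76)/6.02 = 14.8904 bits.
Lost resolution: 18 − 14.8904 = 3.1096 bits.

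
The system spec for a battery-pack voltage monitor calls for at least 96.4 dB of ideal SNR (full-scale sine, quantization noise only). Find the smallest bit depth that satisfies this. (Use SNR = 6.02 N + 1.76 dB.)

N ≥ (96.4 − 1.76)/6.02 = 15.721 → N_min = 16.

16 bits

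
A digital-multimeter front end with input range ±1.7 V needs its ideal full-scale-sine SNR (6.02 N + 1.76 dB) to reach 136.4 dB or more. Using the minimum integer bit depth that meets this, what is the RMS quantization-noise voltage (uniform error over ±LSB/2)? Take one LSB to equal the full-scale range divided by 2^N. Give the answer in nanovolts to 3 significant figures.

Full-scale range = 1.7 V − (-1.7 V) = 3.4 V.
N ≥ (136.4 − 1.76)/6.02 = 22.365 → N_min = 23.
LSB = 3.4 V ÷ 2^23 = 3.4/8388608 V = 405.31 nV.
RMS noise = LSB/√12 = 117 nV.

117 nV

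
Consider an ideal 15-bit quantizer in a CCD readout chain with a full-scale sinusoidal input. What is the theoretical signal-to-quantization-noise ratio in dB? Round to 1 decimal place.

Ideal quantization SNR: 6.02 × 15 + 1.76 dB = 92.1 dB.

92.1 dB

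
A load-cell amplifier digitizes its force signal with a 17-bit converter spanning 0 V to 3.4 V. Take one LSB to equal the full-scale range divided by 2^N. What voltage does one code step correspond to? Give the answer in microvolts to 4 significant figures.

Range is 3.4 V.
There are 2^17 = 131072 steps.
LSB = 3.4 V / 2^17 = 25.94 µV.

25.94 µV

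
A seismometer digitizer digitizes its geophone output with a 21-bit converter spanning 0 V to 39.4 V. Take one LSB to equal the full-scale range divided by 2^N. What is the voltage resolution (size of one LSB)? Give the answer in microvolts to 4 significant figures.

18.79 µV

Range is 39.4 V.
2^21 = 2097152 levels.
LSB = 39.4 V ÷ 2^21 = 39.4/2097152 V = 18.79 µV.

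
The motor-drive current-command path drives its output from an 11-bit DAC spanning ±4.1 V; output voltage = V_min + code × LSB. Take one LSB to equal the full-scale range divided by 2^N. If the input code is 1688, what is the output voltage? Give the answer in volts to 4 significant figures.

The full-scale span is 4.1 − (-4.1) = 8.2 V. LSB = 8.2 V / 2^11.
V_out = -4.1 + 1688 × (8.2/2048) V
      = -4.1 V + 6.75859 V = 2.65859 V.

2.659 V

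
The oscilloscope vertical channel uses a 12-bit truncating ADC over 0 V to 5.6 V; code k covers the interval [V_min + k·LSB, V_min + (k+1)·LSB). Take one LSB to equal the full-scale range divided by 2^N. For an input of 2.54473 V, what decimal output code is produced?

Full-scale range = 5.6 V. LSB = 5.6 V / 2^12 ≈ 1.367 mV.
(V_in − V_min) × 2^12/range = (2.54473 − (0)) × 4096/5.6 = 1861.288.
Floor → code = 1861.

1861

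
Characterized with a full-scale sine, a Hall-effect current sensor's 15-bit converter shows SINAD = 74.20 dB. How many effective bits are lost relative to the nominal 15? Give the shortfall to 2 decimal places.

Effective bits = (74.20 − 1.76)/6.02 = 12.0332.
Shortfall = 15 − 12.0332 = 2.9668 bits.

2.97 bits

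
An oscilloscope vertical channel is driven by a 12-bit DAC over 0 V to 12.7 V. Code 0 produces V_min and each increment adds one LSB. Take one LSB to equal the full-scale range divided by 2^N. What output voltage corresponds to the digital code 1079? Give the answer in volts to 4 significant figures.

Span = 12.7 V. LSB = 12.7 V / 2^12.
Output = V_min + (1079/4096) × range = 0 + 0.263428 × 12.7 V
      = 0 + 3.34553 = 3.34553 V.

3.346 V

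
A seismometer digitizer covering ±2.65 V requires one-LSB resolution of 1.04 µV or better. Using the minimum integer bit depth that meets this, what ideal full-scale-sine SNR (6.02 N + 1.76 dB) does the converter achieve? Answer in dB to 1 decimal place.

The full-scale span is 2.65 − (-2.65) = 5.3 V.
5.3 V / 1.04 µV = 5.096e6. Since 2^22 = 4194304 and 2^23 = 8388608, N = 23.
6.02(23) + 1.76 = 140.22 dB.

140.2 dB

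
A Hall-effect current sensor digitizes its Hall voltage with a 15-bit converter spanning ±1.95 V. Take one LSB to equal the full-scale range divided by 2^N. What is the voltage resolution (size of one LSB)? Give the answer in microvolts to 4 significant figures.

119.0 µV

Range = 1.95 − (-1.95) = 3.9 V.
Number of codes = 2^15 = 32768.
Step size = 3.9/32768 V = 119.0 µV.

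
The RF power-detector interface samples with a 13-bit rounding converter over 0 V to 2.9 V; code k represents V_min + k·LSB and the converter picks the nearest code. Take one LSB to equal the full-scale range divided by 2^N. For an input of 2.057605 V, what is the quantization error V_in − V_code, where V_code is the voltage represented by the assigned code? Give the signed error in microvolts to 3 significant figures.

Span = 2.9 V. LSB = 2.9 V / 2^13 ≈ 354.0 µV.
(2.057605 − (0)) / LSB = 2.057605 × 8192/2.9 = 5812.3794. Nearest integer: k = 5812.
Reconstructed level: 0 + 5812 × 2.9/8192 V = 2.057470703 V.
e = 2.057605 − (2.057470703) = +134 µV.

+134 µV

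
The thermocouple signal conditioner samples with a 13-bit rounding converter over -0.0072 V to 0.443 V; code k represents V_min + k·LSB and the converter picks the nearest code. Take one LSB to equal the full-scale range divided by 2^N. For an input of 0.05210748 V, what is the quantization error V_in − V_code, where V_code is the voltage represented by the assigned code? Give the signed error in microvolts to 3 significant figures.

Full-scale range = 0.443 V − (-0.0072 V) = 0.4502 V. LSB = 0.4502 V / 2^13 ≈ 54.96 µV.
(0.05210748 − (-0.0072)) / LSB = 0.05930748 × 8192/0.4502 = 1079.1801. Nearest integer: k = 1079.
V_code = -0.0072 + (1079/8192) × 0.4502 = 0.05209758301 V.
e = 0.05210748 − (0.05209758301) = +9.90 µV.

+9.90 µV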